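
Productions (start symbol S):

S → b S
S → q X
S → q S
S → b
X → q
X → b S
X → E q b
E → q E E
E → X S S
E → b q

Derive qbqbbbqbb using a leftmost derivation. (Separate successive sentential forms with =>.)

S=>qX=>qbS=>qbqS=>qbqbS=>qbqbbS=>qbqbbbS=>qbqbbbqX=>qbqbbbqbS=>qbqbbbqbb

S => qX   [S → q X]
qX => qbS   [X → b S]
qbS => qbqS   [S → q S]
qbqS => qbqbS   [S → b S]
qbqbS => qbqbbS   [S → b S]
qbqbbS => qbqbbbS   [S → b S]
qbqbbbS => qbqbbbqX   [S → q X]
qbqbbbqX => qbqbbbqbS   [X → b S]
qbqbbbqbS => qbqbbbqbb   [S → b]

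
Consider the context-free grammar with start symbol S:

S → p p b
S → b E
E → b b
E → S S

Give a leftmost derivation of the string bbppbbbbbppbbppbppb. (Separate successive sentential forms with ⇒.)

S ⇒ bE   [S → b E]
bE ⇒ bSS   [E → S S]
bSS ⇒ bbES   [S → b E]
bbES ⇒ bbSSS   [E → S S]
bbSSS ⇒ bbppbSS   [S → p p b]
bbppbSS ⇒ bbppbbES   [S → b E]
bbppbbES ⇒ bbppbbbbS   [E → b b]
bbppbbbbS ⇒ bbppbbbbbE   [S → b E]
bbppbbbbbE ⇒ bbppbbbbbSS   [E → S S]
bbppbbbbbSS ⇒ bbppbbbbbppbS   [S → p p b]
bbppbbbbbppbS ⇒ bbppbbbbbppbbE   [S → b E]
bbppbbbbbppbbE ⇒ bbppbbbbbppbbSS   [E → S S]
bbppbbbbbppbbSS ⇒ bbppbbbbbppbbppbS   [S → p p b]
bbppbbbbbppbbppbS ⇒ bbppbbbbbppbbppbppb   [S → p p b]

S⇒bE⇒bSS⇒bbES⇒bbSSS⇒bbppbSS⇒bbppbbES⇒bbppbbbbS⇒bbppbbbbbE⇒bbppbbbbbSS⇒bbppbbbbbppbS⇒bbppbbbbbppbbE⇒bbppbbbbbppbbSS⇒bbppbbbbbppbbppbS⇒bbppbbbbbppbbppbppb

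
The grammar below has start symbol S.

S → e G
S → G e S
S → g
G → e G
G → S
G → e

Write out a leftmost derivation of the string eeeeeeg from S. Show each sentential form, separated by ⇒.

S⇒eG⇒eeG⇒eeeG⇒eeeeG⇒eeeeeG⇒eeeeeeG⇒eeeeeeS⇒eeeeeeg

S ⇒ eG   [S → e G]
eG ⇒ eeG   [G → e G]
eeG ⇒ eeeG   [G → e G]
eeeG ⇒ eeeeG   [G → e G]
eeeeG ⇒ eeeeeG   [G → e G]
eeeeeG ⇒ eeeeeeG   [G → e G]
eeeeeeG ⇒ eeeeeeS   [G → S]
eeeeeeS ⇒ eeeeeeg   [S → g]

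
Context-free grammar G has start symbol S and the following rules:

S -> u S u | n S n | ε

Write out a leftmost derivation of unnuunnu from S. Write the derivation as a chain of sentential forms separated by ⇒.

S ⇒ uSu ⇒ unSnu ⇒ unnSnnu ⇒ unnuSunnu ⇒ unnuunnu

S ⇒ uSu   [S -> u S u]
uSu ⇒ unSnu   [S -> n S n]
unSnu ⇒ unnSnnu   [S -> n S n]
unnSnnu ⇒ unnuSunnu   [S -> u S u]
unnuSunnu ⇒ unnuunnu   [S -> ε]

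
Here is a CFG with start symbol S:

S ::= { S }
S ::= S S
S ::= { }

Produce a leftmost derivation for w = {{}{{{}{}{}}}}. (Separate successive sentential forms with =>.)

S => {S}   [S ::= { S }]
{S} => {SS}   [S ::= S S]
{SS} => {{}S}   [S ::= { }]
{{}S} => {{}{S}}   [S ::= { S }]
{{}{S}} => {{}{{S}}}   [S ::= { S }]
{{}{{S}}} => {{}{{SS}}}   [S ::= S S]
{{}{{SS}}} => {{}{{{}S}}}   [S ::= { }]
{{}{{{}S}}} => {{}{{{}SS}}}   [S ::= S S]
{{}{{{}SS}}} => {{}{{{}{}S}}}   [S ::= { }]
{{}{{{}{}S}}} => {{}{{{}{}{}}}}   [S ::= { }]

S => {S} => {SS} => {{}S} => {{}{S}} => {{}{{S}}} => {{}{{SS}}} => {{}{{{}S}}} => {{}{{{}SS}}} => {{}{{{}{}S}}} => {{}{{{}{}{}}}}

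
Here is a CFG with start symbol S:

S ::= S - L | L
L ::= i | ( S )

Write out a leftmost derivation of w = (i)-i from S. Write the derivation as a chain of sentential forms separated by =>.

S => S-L => L-L => (S)-L => (L)-L => (i)-L => (i)-i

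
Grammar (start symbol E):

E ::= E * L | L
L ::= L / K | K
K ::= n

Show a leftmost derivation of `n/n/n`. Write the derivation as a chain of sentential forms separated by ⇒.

E ⇒ L ⇒ L/K ⇒ L/K/K ⇒ K/K/K ⇒ n/K/K ⇒ n/n/K ⇒ n/n/n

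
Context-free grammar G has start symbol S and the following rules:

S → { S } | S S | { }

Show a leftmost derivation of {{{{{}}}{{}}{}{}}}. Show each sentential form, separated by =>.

S => {S}   [S → { S }]
{S} => {{S}}   [S → { S }]
{{S}} => {{SS}}   [S → S S]
{{SS}} => {{{S}S}}   [S → { S }]
{{{S}S}} => {{{{S}}S}}   [S → { S }]
{{{{S}}S}} => {{{{{}}}S}}   [S → { }]
{{{{{}}}S}} => {{{{{}}}SS}}   [S → S S]
{{{{{}}}SS}} => {{{{{}}}{S}S}}   [S → { S }]
{{{{{}}}{S}S}} => {{{{{}}}{{}}S}}   [S → { }]
{{{{{}}}{{}}S}} => {{{{{}}}{{}}SS}}   [S → S S]
{{{{{}}}{{}}SS}} => {{{{{}}}{{}}{}S}}   [S → { }]
{{{{{}}}{{}}{}S}} => {{{{{}}}{{}}{}{}}}   [S → { }]

S => {S} => {{S}} => {{SS}} => {{{S}S}} => {{{{S}}S}} => {{{{{}}}S}} => {{{{{}}}SS}} => {{{{{}}}{S}S}} => {{{{{}}}{{}}S}} => {{{{{}}}{{}}SS}} => {{{{{}}}{{}}{}S}} => {{{{{}}}{{}}{}{}}}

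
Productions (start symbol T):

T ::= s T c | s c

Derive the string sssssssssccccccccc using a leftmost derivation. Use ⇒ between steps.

T ⇒ sTc   [T ::= s T c]
sTc ⇒ ssTcc   [T ::= s T c]
ssTcc ⇒ sssTccc   [T ::= s T c]
sssTccc ⇒ ssssTcccc   [T ::= s T c]
ssssTcccc ⇒ sssssTccccc   [T ::= s T c]
sssssTccccc ⇒ ssssssTcccccc   [T ::= s T c]
ssssssTcccccc ⇒ sssssssTccccccc   [T ::= s T c]
sssssssTccccccc ⇒ ssssssssTcccccccc   [T ::= s T c]
ssssssssTcccccccc ⇒ sssssssssccccccccc   [T ::= s c]

T ⇒ sTc ⇒ ssTcc ⇒ sssTccc ⇒ ssssTcccc ⇒ sssssTccccc ⇒ ssssssTcccccc ⇒ sssssssTccccccc ⇒ ssssssssTcccccccc ⇒ sssssssssccccccccc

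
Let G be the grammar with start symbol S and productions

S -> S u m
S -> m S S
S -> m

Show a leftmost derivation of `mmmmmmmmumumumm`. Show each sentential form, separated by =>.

S => mSS => mSumS => mSumumS => mSumumumS => mmSSumumumS => mmmSSSumumumS => mmmmSSSSumumumS => mmmmmSSSumumumS => mmmmmmSSumumumS => mmmmmmmSumumumS => mmmmmmmmumumumS => mmmmmmmmumumumm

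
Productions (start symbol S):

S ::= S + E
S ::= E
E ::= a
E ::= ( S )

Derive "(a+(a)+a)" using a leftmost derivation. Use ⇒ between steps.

S ⇒ E   [S ::= E]
E ⇒ (S)   [E ::= ( S )]
(S) ⇒ (S+E)   [S ::= S + E]
(S+E) ⇒ (S+E+E)   [S ::= S + E]
(S+E+E) ⇒ (E+E+E)   [S ::= E]
(E+E+E) ⇒ (a+E+E)   [E ::= a]
(a+E+E) ⇒ (a+(S)+E)   [E ::= ( S )]
(a+(S)+E) ⇒ (a+(E)+E)   [S ::= E]
(a+(E)+E) ⇒ (a+(a)+E)   [E ::= a]
(a+(a)+E) ⇒ (a+(a)+a)   [E ::= a]

S ⇒ E ⇒ (S) ⇒ (S+E) ⇒ (S+E+E) ⇒ (E+E+E) ⇒ (a+E+E) ⇒ (a+(S)+E) ⇒ (a+(E)+E) ⇒ (a+(a)+E) ⇒ (a+(a)+a)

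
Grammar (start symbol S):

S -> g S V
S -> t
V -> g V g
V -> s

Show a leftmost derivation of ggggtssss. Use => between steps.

S=>gSV=>ggSVV=>gggSVVV=>ggggSVVVV=>ggggtVVVV=>ggggtsVVV=>ggggtssVV=>ggggtsssV=>ggggtssss

S => gSV   [S -> g S V]
gSV => ggSVV   [S -> g S V]
ggSVV => gggSVVV   [S -> g S V]
gggSVVV => ggggSVVVV   [S -> g S V]
ggggSVVVV => ggggtVVVV   [S -> t]
ggggtVVVV => ggggtsVVV   [V -> s]
ggggtsVVV => ggggtssVV   [V -> s]
ggggtssVV => ggggtsssV   [V -> s]
ggggtsssV => ggggtssss   [V -> s]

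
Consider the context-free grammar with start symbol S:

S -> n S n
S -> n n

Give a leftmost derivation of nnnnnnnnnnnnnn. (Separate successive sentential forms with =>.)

S => nSn => nnSnn => nnnSnnn => nnnnSnnnn => nnnnnSnnnnn => nnnnnnSnnnnnn => nnnnnnnnnnnnnn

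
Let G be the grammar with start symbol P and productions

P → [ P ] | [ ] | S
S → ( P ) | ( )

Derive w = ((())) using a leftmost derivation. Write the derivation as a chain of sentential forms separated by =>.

P => S => (P) => (S) => ((P)) => ((S)) => ((()))

P => S   [P → S]
S => (P)   [S → ( P )]
(P) => (S)   [P → S]
(S) => ((P))   [S → ( P )]
((P)) => ((S))   [P → S]
((S)) => ((()))   [S → ( )]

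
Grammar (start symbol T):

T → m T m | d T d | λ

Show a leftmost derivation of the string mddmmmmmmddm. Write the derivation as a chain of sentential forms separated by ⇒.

T ⇒ mTm ⇒ mdTdm ⇒ mddTddm ⇒ mddmTmddm ⇒ mddmmTmmddm ⇒ mddmmmTmmmddm ⇒ mddmmmmmmddm

T ⇒ mTm   [T → m T m]
mTm ⇒ mdTdm   [T → d T d]
mdTdm ⇒ mddTddm   [T → d T d]
mddTddm ⇒ mddmTmddm   [T → m T m]
mddmTmddm ⇒ mddmmTmmddm   [T → m T m]
mddmmTmmddm ⇒ mddmmmTmmmddm   [T → m T m]
mddmmmTmmmddm ⇒ mddmmmmmmddm   [T → λ]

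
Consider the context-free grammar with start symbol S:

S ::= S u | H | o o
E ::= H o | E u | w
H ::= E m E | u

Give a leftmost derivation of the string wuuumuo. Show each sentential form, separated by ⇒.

S ⇒ H ⇒ EmE ⇒ EumE ⇒ EuumE ⇒ EuuumE ⇒ wuuumE ⇒ wuuumHo ⇒ wuuumuo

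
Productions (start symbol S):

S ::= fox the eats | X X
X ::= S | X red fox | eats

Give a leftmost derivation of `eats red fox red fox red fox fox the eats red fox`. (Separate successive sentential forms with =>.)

S => X X => X red fox X => X red fox red fox X => X red fox red fox red fox X => eats red fox red fox red fox X => eats red fox red fox red fox X red fox => eats red fox red fox red fox S red fox => eats red fox red fox red fox fox the eats red fox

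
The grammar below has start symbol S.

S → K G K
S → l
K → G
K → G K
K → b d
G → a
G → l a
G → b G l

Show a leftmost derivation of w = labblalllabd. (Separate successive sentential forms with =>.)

S => KGK => GGK => laGK => labGlK => labbGllK => labblallK => labblallGK => labblalllaK => labblalllabd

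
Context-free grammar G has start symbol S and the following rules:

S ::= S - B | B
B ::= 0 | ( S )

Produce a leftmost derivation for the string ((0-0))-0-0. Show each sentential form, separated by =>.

S => S-B => S-B-B => B-B-B => (S)-B-B => (B)-B-B => ((S))-B-B => ((S-B))-B-B => ((B-B))-B-B => ((0-B))-B-B => ((0-0))-B-B => ((0-0))-0-B => ((0-0))-0-0

S => S-B   [S ::= S - B]
S-B => S-B-B   [S ::= S - B]
S-B-B => B-B-B   [S ::= B]
B-B-B => (S)-B-B   [B ::= ( S )]
(S)-B-B => (B)-B-B   [S ::= B]
(B)-B-B => ((S))-B-B   [B ::= ( S )]
((S))-B-B => ((S-B))-B-B   [S ::= S - B]
((S-B))-B-B => ((B-B))-B-B   [S ::= B]
((B-B))-B-B => ((0-B))-B-B   [B ::= 0]
((0-B))-B-B => ((0-0))-B-B   [B ::= 0]
((0-0))-B-B => ((0-0))-0-B   [B ::= 0]
((0-0))-0-B => ((0-0))-0-0   [B ::= 0]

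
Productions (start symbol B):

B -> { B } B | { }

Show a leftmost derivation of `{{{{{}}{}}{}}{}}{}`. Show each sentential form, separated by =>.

B => {B}B => {{B}B}B => {{{B}B}B}B => {{{{B}B}B}B}B => {{{{{}}B}B}B}B => {{{{{}}{}}B}B}B => {{{{{}}{}}{}}B}B => {{{{{}}{}}{}}{}}B => {{{{{}}{}}{}}{}}{}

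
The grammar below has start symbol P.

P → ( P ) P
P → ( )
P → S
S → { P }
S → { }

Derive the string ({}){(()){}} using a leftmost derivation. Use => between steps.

P => (P)P   [P → ( P ) P]
(P)P => (S)P   [P → S]
(S)P => ({})P   [S → { }]
({})P => ({})S   [P → S]
({})S => ({}){P}   [S → { P }]
({}){P} => ({}){(P)P}   [P → ( P ) P]
({}){(P)P} => ({}){(())P}   [P → ( )]
({}){(())P} => ({}){(())S}   [P → S]
({}){(())S} => ({}){(()){}}   [S → { }]

P=>(P)P=>(S)P=>({})P=>({})S=>({}){P}=>({}){(P)P}=>({}){(())P}=>({}){(())S}=>({}){(()){}}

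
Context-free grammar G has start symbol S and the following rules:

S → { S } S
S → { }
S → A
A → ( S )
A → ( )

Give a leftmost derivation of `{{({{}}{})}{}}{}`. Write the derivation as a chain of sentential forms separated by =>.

S => {S}S   [S → { S } S]
{S}S => {{S}S}S   [S → { S } S]
{{S}S}S => {{A}S}S   [S → A]
{{A}S}S => {{(S)}S}S   [A → ( S )]
{{(S)}S}S => {{({S}S)}S}S   [S → { S } S]
{{({S}S)}S}S => {{({{}}S)}S}S   [S → { }]
{{({{}}S)}S}S => {{({{}}{})}S}S   [S → { }]
{{({{}}{})}S}S => {{({{}}{})}{}}S   [S → { }]
{{({{}}{})}{}}S => {{({{}}{})}{}}{}   [S → { }]

S => {S}S => {{S}S}S => {{A}S}S => {{(S)}S}S => {{({S}S)}S}S => {{({{}}S)}S}S => {{({{}}{})}S}S => {{({{}}{})}{}}S => {{({{}}{})}{}}{}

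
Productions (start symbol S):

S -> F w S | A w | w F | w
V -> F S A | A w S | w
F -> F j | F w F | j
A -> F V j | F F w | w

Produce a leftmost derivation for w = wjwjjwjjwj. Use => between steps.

S=>wF=>wFwF=>wFjwF=>wFwFjwF=>wjwFjwF=>wjwFwFjwF=>wjwFjwFjwF=>wjwjjwFjwF=>wjwjjwjjwF=>wjwjjwjjwj

S => wF   [S -> w F]
wF => wFwF   [F -> F w F]
wFwF => wFjwF   [F -> F j]
wFjwF => wFwFjwF   [F -> F w F]
wFwFjwF => wjwFjwF   [F -> j]
wjwFjwF => wjwFwFjwF   [F -> F w F]
wjwFwFjwF => wjwFjwFjwF   [F -> F j]
wjwFjwFjwF => wjwjjwFjwF   [F -> j]
wjwjjwFjwF => wjwjjwjjwF   [F -> j]
wjwjjwjjwF => wjwjjwjjwj   [F -> j]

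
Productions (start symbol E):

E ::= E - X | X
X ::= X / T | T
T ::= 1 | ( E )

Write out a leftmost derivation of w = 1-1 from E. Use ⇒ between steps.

E ⇒ E-X ⇒ X-X ⇒ T-X ⇒ 1-X ⇒ 1-T ⇒ 1-1

E ⇒ E-X   [E ::= E - X]
E-X ⇒ X-X   [E ::= X]
X-X ⇒ T-X   [X ::= T]
T-X ⇒ 1-X   [T ::= 1]
1-X ⇒ 1-T   [X ::= T]
1-T ⇒ 1-1   [T ::= 1]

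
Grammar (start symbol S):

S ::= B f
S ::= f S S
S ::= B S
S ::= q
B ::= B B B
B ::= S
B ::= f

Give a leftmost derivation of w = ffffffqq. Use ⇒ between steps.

S ⇒ fSS ⇒ ffSSS ⇒ ffBfSS ⇒ ffBBBfSS ⇒ fffBBfSS ⇒ ffffBfSS ⇒ ffffffSS ⇒ ffffffqS ⇒ ffffffqq

S ⇒ fSS   [S ::= f S S]
fSS ⇒ ffSSS   [S ::= f S S]
ffSSS ⇒ ffBfSS   [S ::= B f]
ffBfSS ⇒ ffBBBfSS   [B ::= B B B]
ffBBBfSS ⇒ fffBBfSS   [B ::= f]
fffBBfSS ⇒ ffffBfSS   [B ::= f]
ffffBfSS ⇒ ffffffSS   [B ::= f]
ffffffSS ⇒ ffffffqS   [S ::= q]
ffffffqS ⇒ ffffffqq   [S ::= q]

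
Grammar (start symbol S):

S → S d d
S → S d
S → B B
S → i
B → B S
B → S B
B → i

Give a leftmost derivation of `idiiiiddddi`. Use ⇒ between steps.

S ⇒ BB ⇒ SBB ⇒ SdBB ⇒ idBB ⇒ idBSB ⇒ idiSB ⇒ idiSddB ⇒ idiSddddB ⇒ idiBBddddB ⇒ idiSBBddddB ⇒ idiiBBddddB ⇒ idiiiBddddB ⇒ idiiiiddddB ⇒ idiiiiddddi

S ⇒ BB   [S → B B]
BB ⇒ SBB   [B → S B]
SBB ⇒ SdBB   [S → S d]
SdBB ⇒ idBB   [S → i]
idBB ⇒ idBSB   [B → B S]
idBSB ⇒ idiSB   [B → i]
idiSB ⇒ idiSddB   [S → S d d]
idiSddB ⇒ idiSddddB   [S → S d d]
idiSddddB ⇒ idiBBddddB   [S → B B]
idiBBddddB ⇒ idiSBBddddB   [B → S B]
idiSBBddddB ⇒ idiiBBddddB   [S → i]
idiiBBddddB ⇒ idiiiBddddB   [B → i]
idiiiBddddB ⇒ idiiiiddddB   [B → i]
idiiiiddddB ⇒ idiiiiddddi   [B → i]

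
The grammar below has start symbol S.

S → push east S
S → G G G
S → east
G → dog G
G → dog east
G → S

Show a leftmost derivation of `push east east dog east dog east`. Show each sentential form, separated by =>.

S => push east S => push east G G G => push east S G G => push east east G G => push east east dog east G => push east east dog east dog east

S => push east S   [S → push east S]
push east S => push east G G G   [S → G G G]
push east G G G => push east S G G   [G → S]
push east S G G => push east east G G   [S → east]
push east east G G => push east east dog east G   [G → dog east]
push east east dog east G => push east east dog east dog east   [G → dog east]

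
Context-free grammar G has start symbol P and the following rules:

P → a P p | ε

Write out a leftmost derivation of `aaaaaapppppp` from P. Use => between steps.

P => aPp => aaPpp => aaaPppp => aaaaPpppp => aaaaaPppppp => aaaaaaPpppppp => aaaaaapppppp

P => aPp   [P → a P p]
aPp => aaPpp   [P → a P p]
aaPpp => aaaPppp   [P → a P p]
aaaPppp => aaaaPpppp   [P → a P p]
aaaaPpppp => aaaaaPppppp   [P → a P p]
aaaaaPppppp => aaaaaaPpppppp   [P → a P p]
aaaaaaPpppppp => aaaaaapppppp   [P → ε]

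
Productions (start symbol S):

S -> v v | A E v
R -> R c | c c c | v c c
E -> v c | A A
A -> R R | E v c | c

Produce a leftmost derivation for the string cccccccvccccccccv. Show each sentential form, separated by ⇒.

S ⇒ AEv ⇒ RREv ⇒ RcREv ⇒ ccccREv ⇒ cccccccEv ⇒ cccccccAAv ⇒ cccccccRRAv ⇒ cccccccRcRAv ⇒ cccccccRccRAv ⇒ cccccccvccccRAv ⇒ cccccccvcccccccAv ⇒ cccccccvccccccccv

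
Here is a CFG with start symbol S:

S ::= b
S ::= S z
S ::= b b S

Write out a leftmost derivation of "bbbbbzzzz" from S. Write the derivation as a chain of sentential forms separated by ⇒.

S⇒Sz⇒Szz⇒bbSzz⇒bbbbSzz⇒bbbbSzzz⇒bbbbSzzzz⇒bbbbbzzzz

S ⇒ Sz   [S ::= S z]
Sz ⇒ Szz   [S ::= S z]
Szz ⇒ bbSzz   [S ::= b b S]
bbSzz ⇒ bbbbSzz   [S ::= b b S]
bbbbSzz ⇒ bbbbSzzz   [S ::= S z]
bbbbSzzz ⇒ bbbbSzzzz   [S ::= S z]
bbbbSzzzz ⇒ bbbbbzzzz   [S ::= b]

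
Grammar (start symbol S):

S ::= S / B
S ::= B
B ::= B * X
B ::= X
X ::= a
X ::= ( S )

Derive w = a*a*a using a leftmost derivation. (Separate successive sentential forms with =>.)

S => B => B*X => B*X*X => X*X*X => a*X*X => a*a*X => a*a*a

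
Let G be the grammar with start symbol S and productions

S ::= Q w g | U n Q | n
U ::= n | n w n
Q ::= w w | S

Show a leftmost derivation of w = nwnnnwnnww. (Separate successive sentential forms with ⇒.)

S ⇒ UnQ ⇒ nwnnQ ⇒ nwnnS ⇒ nwnnUnQ ⇒ nwnnnwnnQ ⇒ nwnnnwnnww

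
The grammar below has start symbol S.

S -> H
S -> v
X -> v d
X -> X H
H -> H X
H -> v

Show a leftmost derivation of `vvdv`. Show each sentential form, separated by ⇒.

S ⇒ H ⇒ HX ⇒ vX ⇒ vXH ⇒ vvdH ⇒ vvdv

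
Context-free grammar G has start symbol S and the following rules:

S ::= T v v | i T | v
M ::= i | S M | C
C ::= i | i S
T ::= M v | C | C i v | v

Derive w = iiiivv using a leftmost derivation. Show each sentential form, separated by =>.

S => iT   [S ::= i T]
iT => iMv   [T ::= M v]
iMv => iCv   [M ::= C]
iCv => iiSv   [C ::= i S]
iiSv => iiiTv   [S ::= i T]
iiiTv => iiiMvv   [T ::= M v]
iiiMvv => iiiivv   [M ::= i]

S=>iT=>iMv=>iCv=>iiSv=>iiiTv=>iiiMvv=>iiiivv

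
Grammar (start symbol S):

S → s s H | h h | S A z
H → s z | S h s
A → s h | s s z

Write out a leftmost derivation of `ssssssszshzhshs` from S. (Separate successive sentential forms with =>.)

S => ssH => ssShs => ssssHhs => ssssShshs => ssssSAzhshs => ssssssHAzhshs => ssssssszAzhshs => ssssssszshzhshs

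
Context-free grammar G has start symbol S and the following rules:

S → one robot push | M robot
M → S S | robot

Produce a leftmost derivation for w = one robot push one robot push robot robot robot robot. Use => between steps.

S => M robot => S S robot => one robot push S robot => one robot push M robot robot => one robot push S S robot robot => one robot push one robot push S robot robot => one robot push one robot push M robot robot robot => one robot push one robot push robot robot robot robot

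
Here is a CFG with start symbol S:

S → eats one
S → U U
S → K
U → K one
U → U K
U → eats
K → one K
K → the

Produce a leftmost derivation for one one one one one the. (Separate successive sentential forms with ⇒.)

S ⇒ K ⇒ one K ⇒ one one K ⇒ one one one K ⇒ one one one one K ⇒ one one one one one K ⇒ one one one one one the

S ⇒ K   [S → K]
K ⇒ one K   [K → one K]
one K ⇒ one one K   [K → one K]
one one K ⇒ one one one K   [K → one K]
one one one K ⇒ one one one one K   [K → one K]
one one one one K ⇒ one one one one one K   [K → one K]
one one one one one K ⇒ one one one one one the   [K → the]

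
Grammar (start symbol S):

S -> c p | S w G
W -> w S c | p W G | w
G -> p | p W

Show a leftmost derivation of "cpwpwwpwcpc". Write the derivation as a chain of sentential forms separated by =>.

S => SwG => SwGwG => cpwGwG => cpwpWwG => cpwpwwG => cpwpwwpW => cpwpwwpwSc => cpwpwwpwcpc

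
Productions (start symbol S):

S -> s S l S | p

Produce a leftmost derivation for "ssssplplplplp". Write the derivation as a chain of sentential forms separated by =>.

S=>sSlS=>ssSlSlS=>sssSlSlSlS=>ssssSlSlSlSlS=>ssssplSlSlSlS=>ssssplplSlSlS=>ssssplplplSlS=>ssssplplplplS=>ssssplplplplp

S => sSlS   [S -> s S l S]
sSlS => ssSlSlS   [S -> s S l S]
ssSlSlS => sssSlSlSlS   [S -> s S l S]
sssSlSlSlS => ssssSlSlSlSlS   [S -> s S l S]
ssssSlSlSlSlS => ssssplSlSlSlS   [S -> p]
ssssplSlSlSlS => ssssplplSlSlS   [S -> p]
ssssplplSlSlS => ssssplplplSlS   [S -> p]
ssssplplplSlS => ssssplplplplS   [S -> p]
ssssplplplplS => ssssplplplplp   [S -> p]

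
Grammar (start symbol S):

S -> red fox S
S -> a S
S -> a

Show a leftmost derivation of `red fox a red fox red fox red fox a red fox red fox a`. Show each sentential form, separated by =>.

S => red fox S => red fox a S => red fox a red fox S => red fox a red fox red fox S => red fox a red fox red fox red fox S => red fox a red fox red fox red fox a S => red fox a red fox red fox red fox a red fox S => red fox a red fox red fox red fox a red fox red fox S => red fox a red fox red fox red fox a red fox red fox a

S => red fox S   [S -> red fox S]
red fox S => red fox a S   [S -> a S]
red fox a S => red fox a red fox S   [S -> red fox S]
red fox a red fox S => red fox a red fox red fox S   [S -> red fox S]
red fox a red fox red fox S => red fox a red fox red fox red fox S   [S -> red fox S]
red fox a red fox red fox red fox S => red fox a red fox red fox red fox a S   [S -> a S]
red fox a red fox red fox red fox a S => red fox a red fox red fox red fox a red fox S   [S -> red fox S]
red fox a red fox red fox red fox a red fox S => red fox a red fox red fox red fox a red fox red fox S   [S -> red fox S]
red fox a red fox red fox red fox a red fox red fox S => red fox a red fox red fox red fox a red fox red fox a   [S -> a]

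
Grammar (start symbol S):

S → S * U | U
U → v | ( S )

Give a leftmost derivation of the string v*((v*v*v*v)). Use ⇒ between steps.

S ⇒ S*U ⇒ U*U ⇒ v*U ⇒ v*(S) ⇒ v*(U) ⇒ v*((S)) ⇒ v*((S*U)) ⇒ v*((S*U*U)) ⇒ v*((S*U*U*U)) ⇒ v*((U*U*U*U)) ⇒ v*((v*U*U*U)) ⇒ v*((v*v*U*U)) ⇒ v*((v*v*v*U)) ⇒ v*((v*v*v*v))

S ⇒ S*U   [S → S * U]
S*U ⇒ U*U   [S → U]
U*U ⇒ v*U   [U → v]
v*U ⇒ v*(S)   [U → ( S )]
v*(S) ⇒ v*(U)   [S → U]
v*(U) ⇒ v*((S))   [U → ( S )]
v*((S)) ⇒ v*((S*U))   [S → S * U]
v*((S*U)) ⇒ v*((S*U*U))   [S → S * U]
v*((S*U*U)) ⇒ v*((S*U*U*U))   [S → S * U]
v*((S*U*U*U)) ⇒ v*((U*U*U*U))   [S → U]
v*((U*U*U*U)) ⇒ v*((v*U*U*U))   [U → v]
v*((v*U*U*U)) ⇒ v*((v*v*U*U))   [U → v]
v*((v*v*U*U)) ⇒ v*((v*v*v*U))   [U → v]
v*((v*v*v*U)) ⇒ v*((v*v*v*v))   [U → v]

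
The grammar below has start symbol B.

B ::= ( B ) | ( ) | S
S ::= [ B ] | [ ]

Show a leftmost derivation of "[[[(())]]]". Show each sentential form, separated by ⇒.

B ⇒ S ⇒ [B] ⇒ [S] ⇒ [[B]] ⇒ [[S]] ⇒ [[[B]]] ⇒ [[[(B)]]] ⇒ [[[(())]]]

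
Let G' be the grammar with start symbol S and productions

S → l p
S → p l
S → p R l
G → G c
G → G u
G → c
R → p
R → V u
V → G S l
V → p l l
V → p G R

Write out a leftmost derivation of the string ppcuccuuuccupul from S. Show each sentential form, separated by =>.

S=>pRl=>pVul=>ppGRul=>ppGuRul=>ppGcuRul=>ppGccuRul=>ppGuccuRul=>ppGuuccuRul=>ppGuuuccuRul=>ppGcuuuccuRul=>ppGccuuuccuRul=>ppGuccuuuccuRul=>ppcuccuuuccuRul=>ppcuccuuuccupul

S => pRl   [S → p R l]
pRl => pVul   [R → V u]
pVul => ppGRul   [V → p G R]
ppGRul => ppGuRul   [G → G u]
ppGuRul => ppGcuRul   [G → G c]
ppGcuRul => ppGccuRul   [G → G c]
ppGccuRul => ppGuccuRul   [G → G u]
ppGuccuRul => ppGuuccuRul   [G → G u]
ppGuuccuRul => ppGuuuccuRul   [G → G u]
ppGuuuccuRul => ppGcuuuccuRul   [G → G c]
ppGcuuuccuRul => ppGccuuuccuRul   [G → G c]
ppGccuuuccuRul => ppGuccuuuccuRul   [G → G u]
ppGuccuuuccuRul => ppcuccuuuccuRul   [G → c]
ppcuccuuuccuRul => ppcuccuuuccupul   [R → p]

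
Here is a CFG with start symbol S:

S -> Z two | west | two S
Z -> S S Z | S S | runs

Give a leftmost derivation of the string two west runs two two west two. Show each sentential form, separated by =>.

S => two S   [S -> two S]
two S => two Z two   [S -> Z two]
two Z two => two S S two   [Z -> S S]
two S S two => two Z two S two   [S -> Z two]
two Z two S two => two S S two S two   [Z -> S S]
two S S two S two => two west S two S two   [S -> west]
two west S two S two => two west Z two two S two   [S -> Z two]
two west Z two two S two => two west runs two two S two   [Z -> runs]
two west runs two two S two => two west runs two two west two   [S -> west]

S => two S => two Z two => two S S two => two Z two S two => two S S two S two => two west S two S two => two west Z two two S two => two west runs two two S two => two west runs two two west two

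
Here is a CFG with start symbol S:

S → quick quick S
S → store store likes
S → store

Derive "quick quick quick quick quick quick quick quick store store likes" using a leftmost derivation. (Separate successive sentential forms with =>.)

S => quick quick S => quick quick quick quick S => quick quick quick quick quick quick S => quick quick quick quick quick quick quick quick S => quick quick quick quick quick quick quick quick store store likes

S => quick quick S   [S → quick quick S]
quick quick S => quick quick quick quick S   [S → quick quick S]
quick quick quick quick S => quick quick quick quick quick quick S   [S → quick quick S]
quick quick quick quick quick quick S => quick quick quick quick quick quick quick quick S   [S → quick quick S]
quick quick quick quick quick quick quick quick S => quick quick quick quick quick quick quick quick store store likes   [S → store store likes]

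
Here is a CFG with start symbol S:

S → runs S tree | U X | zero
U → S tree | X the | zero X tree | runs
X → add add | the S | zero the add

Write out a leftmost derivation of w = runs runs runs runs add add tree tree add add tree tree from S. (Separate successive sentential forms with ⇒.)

S ⇒ runs S tree   [S → runs S tree]
runs S tree ⇒ runs runs S tree tree   [S → runs S tree]
runs runs S tree tree ⇒ runs runs U X tree tree   [S → U X]
runs runs U X tree tree ⇒ runs runs S tree X tree tree   [U → S tree]
runs runs S tree X tree tree ⇒ runs runs runs S tree tree X tree tree   [S → runs S tree]
runs runs runs S tree tree X tree tree ⇒ runs runs runs U X tree tree X tree tree   [S → U X]
runs runs runs U X tree tree X tree tree ⇒ runs runs runs runs X tree tree X tree tree   [U → runs]
runs runs runs runs X tree tree X tree tree ⇒ runs runs runs runs add add tree tree X tree tree   [X → add add]
runs runs runs runs add add tree tree X tree tree ⇒ runs runs runs runs add add tree tree add add tree tree   [X → add add]

S ⇒ runs S tree ⇒ runs runs S tree tree ⇒ runs runs U X tree tree ⇒ runs runs S tree X tree tree ⇒ runs runs runs S tree tree X tree tree ⇒ runs runs runs U X tree tree X tree tree ⇒ runs runs runs runs X tree tree X tree tree ⇒ runs runs runs runs add add tree tree X tree tree ⇒ runs runs runs runs add add tree tree add add tree tree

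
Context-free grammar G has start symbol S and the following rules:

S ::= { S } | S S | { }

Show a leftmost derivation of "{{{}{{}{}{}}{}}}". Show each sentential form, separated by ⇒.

S ⇒ {S} ⇒ {{S}} ⇒ {{SS}} ⇒ {{{}S}} ⇒ {{{}SS}} ⇒ {{{}{S}S}} ⇒ {{{}{SS}S}} ⇒ {{{}{{}S}S}} ⇒ {{{}{{}SS}S}} ⇒ {{{}{{}{}S}S}} ⇒ {{{}{{}{}{}}S}} ⇒ {{{}{{}{}{}}{}}}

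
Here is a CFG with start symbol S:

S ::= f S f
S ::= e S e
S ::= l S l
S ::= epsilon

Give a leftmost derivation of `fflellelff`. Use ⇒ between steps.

S ⇒ fSf ⇒ ffSff ⇒ fflSlff ⇒ ffleSelff ⇒ fflelSlelff ⇒ fflellelff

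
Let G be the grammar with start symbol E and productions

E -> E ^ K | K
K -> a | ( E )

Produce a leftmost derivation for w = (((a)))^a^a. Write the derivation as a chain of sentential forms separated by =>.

E=>E^K=>E^K^K=>K^K^K=>(E)^K^K=>(K)^K^K=>((E))^K^K=>((K))^K^K=>(((E)))^K^K=>(((K)))^K^K=>(((a)))^K^K=>(((a)))^a^K=>(((a)))^a^a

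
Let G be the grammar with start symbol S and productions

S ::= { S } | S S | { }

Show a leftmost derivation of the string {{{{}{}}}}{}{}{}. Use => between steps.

S => SS   [S ::= S S]
SS => SSS   [S ::= S S]
SSS => SSSS   [S ::= S S]
SSSS => {S}SSS   [S ::= { S }]
{S}SSS => {{S}}SSS   [S ::= { S }]
{{S}}SSS => {{{S}}}SSS   [S ::= { S }]
{{{S}}}SSS => {{{SS}}}SSS   [S ::= S S]
{{{SS}}}SSS => {{{{}S}}}SSS   [S ::= { }]
{{{{}S}}}SSS => {{{{}{}}}}SSS   [S ::= { }]
{{{{}{}}}}SSS => {{{{}{}}}}{}SS   [S ::= { }]
{{{{}{}}}}{}SS => {{{{}{}}}}{}{}S   [S ::= { }]
{{{{}{}}}}{}{}S => {{{{}{}}}}{}{}{}   [S ::= { }]

S => SS => SSS => SSSS => {S}SSS => {{S}}SSS => {{{S}}}SSS => {{{SS}}}SSS => {{{{}S}}}SSS => {{{{}{}}}}SSS => {{{{}{}}}}{}SS => {{{{}{}}}}{}{}S => {{{{}{}}}}{}{}{}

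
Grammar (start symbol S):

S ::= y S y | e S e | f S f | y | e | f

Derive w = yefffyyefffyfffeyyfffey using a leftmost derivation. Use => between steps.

S => ySy => yeSey => yefSfey => yeffSffey => yefffSfffey => yefffySyfffey => yefffyySyyfffey => yefffyyeSeyyfffey => yefffyyefSfeyyfffey => yefffyyeffSffeyyfffey => yefffyyefffSfffeyyfffey => yefffyyefffyfffeyyfffey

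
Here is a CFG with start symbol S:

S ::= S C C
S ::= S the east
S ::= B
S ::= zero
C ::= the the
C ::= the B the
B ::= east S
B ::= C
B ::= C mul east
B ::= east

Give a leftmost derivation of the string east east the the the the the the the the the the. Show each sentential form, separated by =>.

S => B   [S ::= B]
B => east S   [B ::= east S]
east S => east S C C   [S ::= S C C]
east S C C => east S C C C C   [S ::= S C C]
east S C C C C => east B C C C C   [S ::= B]
east B C C C C => east east C C C C   [B ::= east]
east east C C C C => east east the B the C C C   [C ::= the B the]
east east the B the C C C => east east the C the C C C   [B ::= C]
east east the C the C C C => east east the the the the C C C   [C ::= the the]
east east the the the the C C C => east east the the the the the the C C   [C ::= the the]
east east the the the the the the C C => east east the the the the the the the the C   [C ::= the the]
east east the the the the the the the the C => east east the the the the the the the the the the   [C ::= the the]

S => B => east S => east S C C => east S C C C C => east B C C C C => east east C C C C => east east the B the C C C => east east the C the C C C => east east the the the the C C C => east east the the the the the the C C => east east the the the the the the the the C => east east the the the the the the the the the the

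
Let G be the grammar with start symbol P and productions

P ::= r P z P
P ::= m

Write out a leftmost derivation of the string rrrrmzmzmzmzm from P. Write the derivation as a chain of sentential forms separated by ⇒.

P⇒rPzP⇒rrPzPzP⇒rrrPzPzPzP⇒rrrrPzPzPzPzP⇒rrrrmzPzPzPzP⇒rrrrmzmzPzPzP⇒rrrrmzmzmzPzP⇒rrrrmzmzmzmzP⇒rrrrmzmzmzmzm

P ⇒ rPzP   [P ::= r P z P]
rPzP ⇒ rrPzPzP   [P ::= r P z P]
rrPzPzP ⇒ rrrPzPzPzP   [P ::= r P z P]
rrrPzPzPzP ⇒ rrrrPzPzPzPzP   [P ::= r P z P]
rrrrPzPzPzPzP ⇒ rrrrmzPzPzPzP   [P ::= m]
rrrrmzPzPzPzP ⇒ rrrrmzmzPzPzP   [P ::= m]
rrrrmzmzPzPzP ⇒ rrrrmzmzmzPzP   [P ::= m]
rrrrmzmzmzPzP ⇒ rrrrmzmzmzmzP   [P ::= m]
rrrrmzmzmzmzP ⇒ rrrrmzmzmzmzm   [P ::= m]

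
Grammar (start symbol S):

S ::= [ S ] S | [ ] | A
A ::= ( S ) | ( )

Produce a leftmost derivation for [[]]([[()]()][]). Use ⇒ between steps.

S⇒[S]S⇒[[]]S⇒[[]]A⇒[[]](S)⇒[[]]([S]S)⇒[[]]([[S]S]S)⇒[[]]([[A]S]S)⇒[[]]([[()]S]S)⇒[[]]([[()]A]S)⇒[[]]([[()]()]S)⇒[[]]([[()]()][])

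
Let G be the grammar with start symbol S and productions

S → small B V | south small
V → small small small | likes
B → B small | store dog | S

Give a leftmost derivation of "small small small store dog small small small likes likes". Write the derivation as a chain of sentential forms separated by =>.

S => small B V => small S V => small small B V V => small small S V V => small small small B V V V => small small small store dog V V V => small small small store dog small small small V V => small small small store dog small small small likes V => small small small store dog small small small likes likes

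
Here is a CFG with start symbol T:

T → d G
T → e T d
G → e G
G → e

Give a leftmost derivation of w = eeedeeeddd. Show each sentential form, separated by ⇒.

T⇒eTd⇒eeTdd⇒eeeTddd⇒eeedGddd⇒eeedeGddd⇒eeedeeGddd⇒eeedeeeddd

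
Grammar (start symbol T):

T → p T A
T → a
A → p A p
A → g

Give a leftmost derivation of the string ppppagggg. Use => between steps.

T => pTA => ppTAA => pppTAAA => ppppTAAAA => ppppaAAAA => ppppagAAA => ppppaggAA => ppppagggA => ppppagggg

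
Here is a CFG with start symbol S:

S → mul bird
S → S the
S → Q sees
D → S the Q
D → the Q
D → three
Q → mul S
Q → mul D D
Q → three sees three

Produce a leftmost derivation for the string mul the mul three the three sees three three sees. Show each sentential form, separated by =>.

S => Q sees => mul D D sees => mul the Q D sees => mul the mul D D D sees => mul the mul three D D sees => mul the mul three the Q D sees => mul the mul three the three sees three D sees => mul the mul three the three sees three three sees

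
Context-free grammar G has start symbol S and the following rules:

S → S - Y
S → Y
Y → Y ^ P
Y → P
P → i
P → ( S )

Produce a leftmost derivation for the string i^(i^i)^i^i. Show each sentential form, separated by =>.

S => Y => Y^P => Y^P^P => Y^P^P^P => P^P^P^P => i^P^P^P => i^(S)^P^P => i^(Y)^P^P => i^(Y^P)^P^P => i^(P^P)^P^P => i^(i^P)^P^P => i^(i^i)^P^P => i^(i^i)^i^P => i^(i^i)^i^i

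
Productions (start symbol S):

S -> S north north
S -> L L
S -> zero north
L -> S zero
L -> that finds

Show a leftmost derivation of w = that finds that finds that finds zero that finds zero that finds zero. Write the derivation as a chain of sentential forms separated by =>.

S => L L => that finds L => that finds S zero => that finds L L zero => that finds S zero L zero => that finds L L zero L zero => that finds S zero L zero L zero => that finds L L zero L zero L zero => that finds that finds L zero L zero L zero => that finds that finds that finds zero L zero L zero => that finds that finds that finds zero that finds zero L zero => that finds that finds that finds zero that finds zero that finds zero

S => L L   [S -> L L]
L L => that finds L   [L -> that finds]
that finds L => that finds S zero   [L -> S zero]
that finds S zero => that finds L L zero   [S -> L L]
that finds L L zero => that finds S zero L zero   [L -> S zero]
that finds S zero L zero => that finds L L zero L zero   [S -> L L]
that finds L L zero L zero => that finds S zero L zero L zero   [L -> S zero]
that finds S zero L zero L zero => that finds L L zero L zero L zero   [S -> L L]
that finds L L zero L zero L zero => that finds that finds L zero L zero L zero   [L -> that finds]
that finds that finds L zero L zero L zero => that finds that finds that finds zero L zero L zero   [L -> that finds]
that finds that finds that finds zero L zero L zero => that finds that finds that finds zero that finds zero L zero   [L -> that finds]
that finds that finds that finds zero that finds zero L zero => that finds that finds that finds zero that finds zero that finds zero   [L -> that finds]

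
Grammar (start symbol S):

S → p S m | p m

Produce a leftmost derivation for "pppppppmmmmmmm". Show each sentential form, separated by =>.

S => pSm => ppSmm => pppSmmm => ppppSmmmm => pppppSmmmmm => ppppppSmmmmmm => pppppppmmmmmmm

S => pSm   [S → p S m]
pSm => ppSmm   [S → p S m]
ppSmm => pppSmmm   [S → p S m]
pppSmmm => ppppSmmmm   [S → p S m]
ppppSmmmm => pppppSmmmmm   [S → p S m]
pppppSmmmmm => ppppppSmmmmmm   [S → p S m]
ppppppSmmmmmm => pppppppmmmmmmm   [S → p m]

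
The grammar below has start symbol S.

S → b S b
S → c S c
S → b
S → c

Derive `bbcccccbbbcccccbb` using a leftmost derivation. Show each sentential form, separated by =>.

S => bSb   [S → b S b]
bSb => bbSbb   [S → b S b]
bbSbb => bbcScbb   [S → c S c]
bbcScbb => bbccSccbb   [S → c S c]
bbccSccbb => bbcccScccbb   [S → c S c]
bbcccScccbb => bbccccSccccbb   [S → c S c]
bbccccSccccbb => bbcccccScccccbb   [S → c S c]
bbcccccScccccbb => bbcccccbSbcccccbb   [S → b S b]
bbcccccbSbcccccbb => bbcccccbbbcccccbb   [S → b]

S => bSb => bbSbb => bbcScbb => bbccSccbb => bbcccScccbb => bbccccSccccbb => bbcccccScccccbb => bbcccccbSbcccccbb => bbcccccbbbcccccbb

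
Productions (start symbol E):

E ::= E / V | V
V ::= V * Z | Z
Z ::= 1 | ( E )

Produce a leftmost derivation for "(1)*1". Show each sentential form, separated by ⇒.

E ⇒ V ⇒ V*Z ⇒ Z*Z ⇒ (E)*Z ⇒ (V)*Z ⇒ (Z)*Z ⇒ (1)*Z ⇒ (1)*1

E ⇒ V   [E ::= V]
V ⇒ V*Z   [V ::= V * Z]
V*Z ⇒ Z*Z   [V ::= Z]
Z*Z ⇒ (E)*Z   [Z ::= ( E )]
(E)*Z ⇒ (V)*Z   [E ::= V]
(V)*Z ⇒ (Z)*Z   [V ::= Z]
(Z)*Z ⇒ (1)*Z   [Z ::= 1]
(1)*Z ⇒ (1)*1   [Z ::= 1]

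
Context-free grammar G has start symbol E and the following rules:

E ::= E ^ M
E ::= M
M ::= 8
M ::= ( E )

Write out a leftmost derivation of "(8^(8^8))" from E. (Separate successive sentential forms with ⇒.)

E ⇒ M   [E ::= M]
M ⇒ (E)   [M ::= ( E )]
(E) ⇒ (E^M)   [E ::= E ^ M]
(E^M) ⇒ (M^M)   [E ::= M]
(M^M) ⇒ (8^M)   [M ::= 8]
(8^M) ⇒ (8^(E))   [M ::= ( E )]
(8^(E)) ⇒ (8^(E^M))   [E ::= E ^ M]
(8^(E^M)) ⇒ (8^(M^M))   [E ::= M]
(8^(M^M)) ⇒ (8^(8^M))   [M ::= 8]
(8^(8^M)) ⇒ (8^(8^8))   [M ::= 8]

E ⇒ M ⇒ (E) ⇒ (E^M) ⇒ (M^M) ⇒ (8^M) ⇒ (8^(E)) ⇒ (8^(E^M)) ⇒ (8^(M^M)) ⇒ (8^(8^M)) ⇒ (8^(8^8))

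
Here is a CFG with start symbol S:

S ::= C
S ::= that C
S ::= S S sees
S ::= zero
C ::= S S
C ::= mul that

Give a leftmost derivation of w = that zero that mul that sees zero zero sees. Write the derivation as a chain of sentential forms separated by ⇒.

S ⇒ S S sees ⇒ that C S sees ⇒ that S S S sees ⇒ that S S sees S S sees ⇒ that zero S sees S S sees ⇒ that zero that C sees S S sees ⇒ that zero that mul that sees S S sees ⇒ that zero that mul that sees zero S sees ⇒ that zero that mul that sees zero zero sees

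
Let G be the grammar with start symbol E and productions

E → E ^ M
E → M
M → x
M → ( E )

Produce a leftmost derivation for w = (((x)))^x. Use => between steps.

E => E^M => M^M => (E)^M => (M)^M => ((E))^M => ((M))^M => (((E)))^M => (((M)))^M => (((x)))^M => (((x)))^x

E => E^M   [E → E ^ M]
E^M => M^M   [E → M]
M^M => (E)^M   [M → ( E )]
(E)^M => (M)^M   [E → M]
(M)^M => ((E))^M   [M → ( E )]
((E))^M => ((M))^M   [E → M]
((M))^M => (((E)))^M   [M → ( E )]
(((E)))^M => (((M)))^M   [E → M]
(((M)))^M => (((x)))^M   [M → x]
(((x)))^M => (((x)))^x   [M → x]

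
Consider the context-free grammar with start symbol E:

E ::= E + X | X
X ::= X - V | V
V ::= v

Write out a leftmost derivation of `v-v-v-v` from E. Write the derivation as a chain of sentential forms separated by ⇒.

E⇒X⇒X-V⇒X-V-V⇒X-V-V-V⇒V-V-V-V⇒v-V-V-V⇒v-v-V-V⇒v-v-v-V⇒v-v-v-v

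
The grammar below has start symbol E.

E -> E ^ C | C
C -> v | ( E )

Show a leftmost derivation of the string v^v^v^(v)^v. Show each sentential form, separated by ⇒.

E ⇒ E^C   [E -> E ^ C]
E^C ⇒ E^C^C   [E -> E ^ C]
E^C^C ⇒ E^C^C^C   [E -> E ^ C]
E^C^C^C ⇒ E^C^C^C^C   [E -> E ^ C]
E^C^C^C^C ⇒ C^C^C^C^C   [E -> C]
C^C^C^C^C ⇒ v^C^C^C^C   [C -> v]
v^C^C^C^C ⇒ v^v^C^C^C   [C -> v]
v^v^C^C^C ⇒ v^v^v^C^C   [C -> v]
v^v^v^C^C ⇒ v^v^v^(E)^C   [C -> ( E )]
v^v^v^(E)^C ⇒ v^v^v^(C)^C   [E -> C]
v^v^v^(C)^C ⇒ v^v^v^(v)^C   [C -> v]
v^v^v^(v)^C ⇒ v^v^v^(v)^v   [C -> v]

E⇒E^C⇒E^C^C⇒E^C^C^C⇒E^C^C^C^C⇒C^C^C^C^C⇒v^C^C^C^C⇒v^v^C^C^C⇒v^v^v^C^C⇒v^v^v^(E)^C⇒v^v^v^(C)^C⇒v^v^v^(v)^C⇒v^v^v^(v)^v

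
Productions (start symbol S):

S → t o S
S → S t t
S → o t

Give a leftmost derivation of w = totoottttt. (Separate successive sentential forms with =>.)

S => Stt   [S → S t t]
Stt => toStt   [S → t o S]
toStt => toStttt   [S → S t t]
toStttt => totoStttt   [S → t o S]
totoStttt => totoottttt   [S → o t]

S=>Stt=>toStt=>toStttt=>totoStttt=>totoottttt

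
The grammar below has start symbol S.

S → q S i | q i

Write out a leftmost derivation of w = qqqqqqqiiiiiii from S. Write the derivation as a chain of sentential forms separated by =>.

S => qSi => qqSii => qqqSiii => qqqqSiiii => qqqqqSiiiii => qqqqqqSiiiiii => qqqqqqqiiiiiii

S => qSi   [S → q S i]
qSi => qqSii   [S → q S i]
qqSii => qqqSiii   [S → q S i]
qqqSiii => qqqqSiiii   [S → q S i]
qqqqSiiii => qqqqqSiiiii   [S → q S i]
qqqqqSiiiii => qqqqqqSiiiiii   [S → q S i]
qqqqqqSiiiiii => qqqqqqqiiiiiii   [S → q i]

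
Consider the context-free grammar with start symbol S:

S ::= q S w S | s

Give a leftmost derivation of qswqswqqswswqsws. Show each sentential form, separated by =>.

S=>qSwS=>qswS=>qswqSwS=>qswqswS=>qswqswqSwS=>qswqswqqSwSwS=>qswqswqqswSwS=>qswqswqqswswS=>qswqswqqswswqSwS=>qswqswqqswswqswS=>qswqswqqswswqsws

S => qSwS   [S ::= q S w S]
qSwS => qswS   [S ::= s]
qswS => qswqSwS   [S ::= q S w S]
qswqSwS => qswqswS   [S ::= s]
qswqswS => qswqswqSwS   [S ::= q S w S]
qswqswqSwS => qswqswqqSwSwS   [S ::= q S w S]
qswqswqqSwSwS => qswqswqqswSwS   [S ::= s]
qswqswqqswSwS => qswqswqqswswS   [S ::= s]
qswqswqqswswS => qswqswqqswswqSwS   [S ::= q S w S]
qswqswqqswswqSwS => qswqswqqswswqswS   [S ::= s]
qswqswqqswswqswS => qswqswqqswswqsws   [S ::= s]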